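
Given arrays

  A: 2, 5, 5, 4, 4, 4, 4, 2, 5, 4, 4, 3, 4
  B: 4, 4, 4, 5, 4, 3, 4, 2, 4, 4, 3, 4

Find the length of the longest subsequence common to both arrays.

One common subsequence of length 9: 4 at A[4]=B[2]; then 4 at A[5]=B[3]; then 4 at A[6]=B[5]; then 4 at A[7]=B[7]; then 2 at A[8]=B[8]; then 4 at A[10]=B[9]; then 4 at A[11]=B[10]; then 3 at A[12]=B[11]; then 4 at A[13]=B[12]. dp[13][12] = 9 confirms this is the maximum.

9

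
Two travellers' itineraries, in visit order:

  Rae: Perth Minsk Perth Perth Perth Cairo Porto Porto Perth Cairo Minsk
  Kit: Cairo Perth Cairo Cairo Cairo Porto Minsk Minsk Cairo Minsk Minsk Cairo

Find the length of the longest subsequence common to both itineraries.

Taking Perth at Rae[1]=Kit[2]; then Cairo at Rae[6]=Kit[5]; then Porto at Rae[7]=Kit[6]; then Cairo at Rae[10]=Kit[9]; then Minsk at Rae[11]=Kit[11] gives a common subsequence of length 5. dp[11][12] = 5 confirms this is the maximum.

5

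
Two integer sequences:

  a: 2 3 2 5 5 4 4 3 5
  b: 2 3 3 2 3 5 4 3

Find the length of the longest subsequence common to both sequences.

One common subsequence of length 6: 2 at a[1]=b[1], then 3 at a[2]=b[3], then 2 at a[3]=b[4], then 5 at a[5]=b[6], then 4 at a[7]=b[7], then 3 at a[8]=b[8]. Since dp[9][8] = 6, nothing longer is possible.

6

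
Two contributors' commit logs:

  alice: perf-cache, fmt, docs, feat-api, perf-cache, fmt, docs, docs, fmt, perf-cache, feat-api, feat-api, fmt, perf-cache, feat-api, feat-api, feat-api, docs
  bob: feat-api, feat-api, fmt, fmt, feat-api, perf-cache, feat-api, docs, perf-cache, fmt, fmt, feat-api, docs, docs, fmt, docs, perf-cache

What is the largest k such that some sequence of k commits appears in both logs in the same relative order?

8

Pick perf-cache (alice #1, bob #6) → docs (alice #3, bob #8) → perf-cache (alice #5, bob #9) → fmt (alice #6, bob #11) → docs (alice #7, bob #13) → docs (alice #8, bob #14) → fmt (alice #9, bob #15) → perf-cache (alice #14, bob #17); all 8 commits appear in both, in order. Since dp[18][17] = 8, nothing longer is possible.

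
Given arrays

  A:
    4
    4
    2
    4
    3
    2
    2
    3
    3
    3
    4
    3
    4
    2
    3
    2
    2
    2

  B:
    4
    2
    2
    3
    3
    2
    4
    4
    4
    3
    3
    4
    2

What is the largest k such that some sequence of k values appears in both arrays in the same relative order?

9

One common subsequence of length 9: 4 (A #4, B #1) → 2 (A #6, B #2) → 2 (A #7, B #3) → 3 (A #8, B #4) → 3 (A #9, B #5) → 3 (A #10, B #10) → 3 (A #12, B #11) → 4 (A #13, B #12) → 2 (A #18, B #13). The LCS DP gives dp[18][13] = 9, so this is optimal.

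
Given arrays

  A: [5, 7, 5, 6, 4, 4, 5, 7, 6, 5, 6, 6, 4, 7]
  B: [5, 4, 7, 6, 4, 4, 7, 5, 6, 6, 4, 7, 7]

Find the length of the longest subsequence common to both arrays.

11

Taking 5 [1,1], then 7 [2,3], then 6 [4,4], then 4 [5,5], then 4 [6,6], then 7 [8,7], then 5 [10,8], then 6 [11,9], then 6 [12,10], then 4 [13,11], then 7 [14,13] gives a common subsequence of length 11. dp[14][13] = 11 confirms this is the maximum.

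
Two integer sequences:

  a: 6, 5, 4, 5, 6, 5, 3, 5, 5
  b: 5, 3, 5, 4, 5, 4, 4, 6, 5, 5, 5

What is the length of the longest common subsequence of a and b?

Let dp[i][j] be the LCS length of the first i values of a and the first j values of b. dp[i][j] = dp[i-1][j-1]+1 when the i-th and j-th values match, else max(dp[i-1][j], dp[i][j-1]).
    ·  5  3  5  4  5  4  4  6  5  5  5
 ·  0  0  0  0  0  0  0  0  0  0  0  0
 6  0  0  0  0  0  0  0  0  1  1  1  1
 5  0  1  1  1  1  1  1  1  1  2  2  2
 4  0  1  1  1  2  2  2  2  2  2  2  2
 5  0  1  1  2  2  3  3  3  3  3  3  3
 6  0  1  1  2  2  3  3  3  4  4  4  4
 5  0  1  1  2  2  3  3  3  4  5  5  5
 3  0  1  2  2  2  3  3  3  4  5  5  5
 5  0  1  2  3  3  3  3  3  4  5  6  6
 5  0  1  2  3  3  4  4  4  4  5  6  7
dp[9][11] = 7. One LCS (by backtracking along matches): 5, 4, 5, 6, 5, 5, 5.

7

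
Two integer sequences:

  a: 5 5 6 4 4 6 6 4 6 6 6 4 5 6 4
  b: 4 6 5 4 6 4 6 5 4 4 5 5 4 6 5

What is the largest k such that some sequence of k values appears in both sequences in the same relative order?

8

Taking 5 at a[1]=b[3]; then 6 at a[3]=b[5]; then 4 at a[5]=b[6]; then 6 at a[6]=b[7]; then 4 at a[8]=b[9]; then 4 at a[12]=b[10]; then 5 at a[13]=b[12]; then 6 at a[14]=b[14] gives a common subsequence of length 8. dp[15][15] = 8 confirms this is the maximum.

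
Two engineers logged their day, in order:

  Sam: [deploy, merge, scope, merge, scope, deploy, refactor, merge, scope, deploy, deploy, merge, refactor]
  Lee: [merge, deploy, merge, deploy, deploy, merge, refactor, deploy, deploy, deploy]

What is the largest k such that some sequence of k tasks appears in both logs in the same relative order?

One common subsequence of length 7: merge [4,1]; then deploy [6,2]; then merge [8,3]; then deploy [10,4]; then deploy [11,5]; then merge [12,6]; then refactor [13,7]. Since dp[13][10] = 7, nothing longer is possible.

7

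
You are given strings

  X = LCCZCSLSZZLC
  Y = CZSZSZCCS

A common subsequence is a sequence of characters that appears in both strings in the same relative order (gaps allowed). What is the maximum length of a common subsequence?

6

Taking C [3,1] → Z [4,2] → S [6,3] → S [8,5] → Z [9,6] → C [12,8] gives a common subsequence of length 6. The LCS DP gives dp[12][9] = 6, so this is optimal.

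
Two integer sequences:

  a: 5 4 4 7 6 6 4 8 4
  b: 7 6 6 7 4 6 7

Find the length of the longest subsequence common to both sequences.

4

One common subsequence of length 4: 7 at a[4]=b[1], then 6 at a[5]=b[2], then 6 at a[6]=b[3], then 4 at a[7]=b[5]. dp[9][7] = 4 confirms this is the maximum.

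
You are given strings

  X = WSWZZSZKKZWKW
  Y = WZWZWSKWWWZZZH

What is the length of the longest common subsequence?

7

Pick W [1,1]; then W [3,3]; then Z [4,4]; then S [6,6]; then K [8,7]; then W [11,9]; then W [13,10]; all 7 characters appear in both, in order. Since dp[13][14] = 7, nothing longer is possible.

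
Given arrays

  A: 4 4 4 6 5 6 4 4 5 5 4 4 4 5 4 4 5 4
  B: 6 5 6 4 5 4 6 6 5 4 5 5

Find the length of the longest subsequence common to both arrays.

Match 6 [4,1]; then 5 [5,2]; then 6 [6,3]; then 4 [7,4]; then 4 [8,6]; then 5 [10,9]; then 4 [13,10]; then 5 [14,11]; then 5 [17,12] — 9 values in the same relative order in both, and the DP table's final entry dp[18][12] is also 9, so no common subsequence is longer.

9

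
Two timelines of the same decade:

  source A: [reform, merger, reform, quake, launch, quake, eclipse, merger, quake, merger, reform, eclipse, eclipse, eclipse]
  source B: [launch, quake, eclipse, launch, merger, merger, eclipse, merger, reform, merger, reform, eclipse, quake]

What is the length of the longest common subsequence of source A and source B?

Taking quake at source A[4]=source B[2], launch at source A[5]=source B[4], eclipse at source A[7]=source B[7], merger at source A[8]=source B[8], merger at source A[10]=source B[10], reform at source A[11]=source B[11], eclipse at source A[12]=source B[12] gives a common subsequence of length 7, and the DP table's final entry dp[14][13] is also 7, so no common subsequence is longer.

7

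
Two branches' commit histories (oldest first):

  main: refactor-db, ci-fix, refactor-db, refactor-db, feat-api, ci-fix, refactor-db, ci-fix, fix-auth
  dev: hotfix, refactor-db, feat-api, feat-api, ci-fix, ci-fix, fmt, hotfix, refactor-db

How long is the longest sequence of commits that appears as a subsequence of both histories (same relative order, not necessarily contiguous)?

Match refactor-db (main #1, dev #2), then ci-fix (main #2, dev #5), then ci-fix (main #6, dev #6), then refactor-db (main #7, dev #9) — 4 commits in the same relative order in both, and the DP table's final entry dp[9][9] is also 4, so no common subsequence is longer.

4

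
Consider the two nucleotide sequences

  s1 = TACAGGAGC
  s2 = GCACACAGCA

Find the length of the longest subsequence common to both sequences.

Pick A (s1 #2, s2 #3), C (s1 #3, s2 #4), A (s1 #4, s2 #5), A (s1 #7, s2 #7), G (s1 #8, s2 #8), C (s1 #9, s2 #9); all 6 bases appear in both, in order. dp[9][10] = 6 confirms this is the maximum.

6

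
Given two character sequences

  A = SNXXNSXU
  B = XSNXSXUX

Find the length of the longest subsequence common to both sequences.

6

Taking S (A #1, B #2), then N (A #2, B #3), then X (A #4, B #4), then S (A #6, B #5), then X (A #7, B #6), then U (A #8, B #7) gives a common subsequence of length 6. Since dp[8][8] = 6, nothing longer is possible.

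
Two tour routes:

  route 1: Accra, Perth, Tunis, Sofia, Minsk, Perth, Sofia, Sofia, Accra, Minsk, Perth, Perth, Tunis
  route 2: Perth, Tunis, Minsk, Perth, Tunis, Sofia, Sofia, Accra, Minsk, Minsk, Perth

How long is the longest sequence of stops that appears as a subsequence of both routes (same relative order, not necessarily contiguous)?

9

One common subsequence of length 9: Perth (route 1 #2, route 2 #1), then Tunis (route 1 #3, route 2 #2), then Minsk (route 1 #5, route 2 #3), then Perth (route 1 #6, route 2 #4), then Sofia (route 1 #7, route 2 #6), then Sofia (route 1 #8, route 2 #7), then Accra (route 1 #9, route 2 #8), then Minsk (route 1 #10, route 2 #10), then Perth (route 1 #12, route 2 #11), and the DP table's final entry dp[13][11] is also 9, so no common subsequence is longer.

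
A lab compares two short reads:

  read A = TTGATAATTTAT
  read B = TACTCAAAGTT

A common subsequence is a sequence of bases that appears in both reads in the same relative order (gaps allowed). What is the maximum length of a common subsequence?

7

Taking T at read A[1]=read B[1]; then T at read A[2]=read B[4]; then A at read A[4]=read B[6]; then A at read A[6]=read B[7]; then A at read A[7]=read B[8]; then T at read A[10]=read B[10]; then T at read A[12]=read B[11] gives a common subsequence of length 7. The LCS DP gives dp[12][11] = 7, so this is optimal.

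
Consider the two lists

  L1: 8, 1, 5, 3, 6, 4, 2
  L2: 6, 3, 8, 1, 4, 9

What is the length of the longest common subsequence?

3

Let dp[i][j] be the LCS length of the first i values of L1 and the first j values of L2. dp[i][j] = dp[i-1][j-1]+1 when the i-th and j-th values match, else max(dp[i-1][j], dp[i][j-1]).
    ·  6  3  8  1  4  9
 ·  0  0  0  0  0  0  0
 8  0  0  0  1  1  1  1
 1  0  0  0  1  2  2  2
 5  0  0  0  1  2  2  2
 3  0  0  1  1  2  2  2
 6  0  1  1  1  2  2  2
 4  0  1  1  1  2  3  3
 2  0  1  1  1  2  3  3
dp[7][6] = 3. One LCS (by backtracking along matches): 8, 1, 4.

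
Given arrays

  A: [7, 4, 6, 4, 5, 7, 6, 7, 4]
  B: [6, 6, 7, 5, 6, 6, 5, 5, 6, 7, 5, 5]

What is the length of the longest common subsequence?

Let dp[i][j] be the LCS length of the first i values of A and the first j values of B. dp[i][j] = dp[i-1][j-1]+1 when the i-th and j-th values match, else max(dp[i-1][j], dp[i][j-1]).
    ·  6  6  7  5  6  6  5  5  6  7  5  5
 ·  0  0  0  0  0  0  0  0  0  0  0  0  0
 7  0  0  0  1  1  1  1  1  1  1  1  1  1
 4  0  0  0  1  1  1  1  1  1  1  1  1  1
 6  0  1  1  1  1  2  2  2  2  2  2  2  2
 4  0  1  1  1  1  2  2  2  2  2  2  2  2
 5  0  1  1  1  2  2  2  3  3  3  3  3  3
 7  0  1  1  2  2  2  2  3  3  3  4  4  4
 6  0  1  2  2  2  3  3  3  3  4  4  4  4
 7  0  1  2  3  3  3  3  3  3  4  5  5  5
 4  0  1  2  3  3  3  3  3  3  4  5  5  5
dp[9][12] = 5. One LCS (by backtracking along matches): 7, 6, 5, 6, 7.

5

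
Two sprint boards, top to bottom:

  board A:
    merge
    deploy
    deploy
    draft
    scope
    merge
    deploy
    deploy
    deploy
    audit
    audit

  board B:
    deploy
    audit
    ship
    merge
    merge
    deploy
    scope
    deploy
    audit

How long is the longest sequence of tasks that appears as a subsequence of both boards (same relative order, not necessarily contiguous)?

5

One common subsequence of length 5: merge [1,5]; then deploy [3,6]; then scope [5,7]; then deploy [9,8]; then audit [11,9]. The LCS DP gives dp[11][9] = 5, so this is optimal.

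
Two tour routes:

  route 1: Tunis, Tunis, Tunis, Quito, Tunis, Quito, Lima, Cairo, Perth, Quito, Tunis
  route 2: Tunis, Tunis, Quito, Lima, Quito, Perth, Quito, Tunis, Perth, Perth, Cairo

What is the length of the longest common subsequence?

Taking Tunis [2,1], Tunis [3,2], Quito [4,3], Quito [6,5], Perth [9,6], Quito [10,7], Tunis [11,8] gives a common subsequence of length 7, and the DP table's final entry dp[11][11] is also 7, so no common subsequence is longer.

7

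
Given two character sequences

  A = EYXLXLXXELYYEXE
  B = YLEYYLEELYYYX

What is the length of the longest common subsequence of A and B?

Taking E (A #1, B #3), then Y (A #2, B #5), then L (A #4, B #6), then E (A #9, B #8), then L (A #10, B #9), then Y (A #11, B #11), then Y (A #12, B #12), then X (A #14, B #13) gives a common subsequence of length 8. Since dp[15][13] = 8, nothing longer is possible.

8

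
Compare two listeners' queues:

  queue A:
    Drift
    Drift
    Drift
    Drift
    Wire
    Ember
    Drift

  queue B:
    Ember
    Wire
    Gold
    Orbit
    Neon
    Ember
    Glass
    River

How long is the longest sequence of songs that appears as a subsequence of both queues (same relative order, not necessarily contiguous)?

2

Match Wire (queue A #5, queue B #2) → Ember (queue A #6, queue B #6) — 2 songs in the same relative order in both. dp[7][8] = 2 confirms this is the maximum.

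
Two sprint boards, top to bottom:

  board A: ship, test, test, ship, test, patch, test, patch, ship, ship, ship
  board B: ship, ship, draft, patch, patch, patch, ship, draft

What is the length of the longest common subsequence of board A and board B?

5

Pick ship (board A #1, board B #1), ship (board A #4, board B #2), patch (board A #6, board B #5), patch (board A #8, board B #6), ship (board A #9, board B #7); all 5 tasks appear in both, in order. The LCS DP gives dp[11][8] = 5, so this is optimal.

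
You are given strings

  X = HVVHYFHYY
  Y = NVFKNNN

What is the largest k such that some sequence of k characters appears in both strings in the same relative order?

2

Let dp[i][j] be the LCS length of the first i characters of X and the first j characters of Y. dp[i][j] = dp[i-1][j-1]+1 when the i-th and j-th characters match, else max(dp[i-1][j], dp[i][j-1]).
    ·  N  V  F  K  N  N  N
 ·  0  0  0  0  0  0  0  0
 H  0  0  0  0  0  0  0  0
 V  0  0  1  1  1  1  1  1
 V  0  0  1  1  1  1  1  1
 H  0  0  1  1  1  1  1  1
 Y  0  0  1  1  1  1  1  1
 F  0  0  1  2  2  2  2  2
 H  0  0  1  2  2  2  2  2
 Y  0  0  1  2  2  2  2  2
 Y  0  0  1  2  2  2  2  2
dp[9][7] = 2. One LCS (by backtracking along matches): VF.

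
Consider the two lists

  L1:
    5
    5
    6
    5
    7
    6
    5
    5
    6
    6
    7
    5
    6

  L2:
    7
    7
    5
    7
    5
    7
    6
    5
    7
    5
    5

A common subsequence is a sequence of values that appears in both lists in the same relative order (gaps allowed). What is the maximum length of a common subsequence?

7

Pick 5 [1,3] → 5 [2,5] → 6 [3,7] → 5 [4,8] → 7 [5,9] → 5 [8,10] → 5 [12,11]; all 7 values appear in both, in order. The LCS DP gives dp[13][11] = 7, so this is optimal.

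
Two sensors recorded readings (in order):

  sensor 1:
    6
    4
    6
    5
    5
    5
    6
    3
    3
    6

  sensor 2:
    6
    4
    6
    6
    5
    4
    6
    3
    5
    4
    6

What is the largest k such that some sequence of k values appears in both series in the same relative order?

7

Let dp[i][j] be the LCS length of the first i values of sensor 1 and the first j values of sensor 2. dp[i][j] = dp[i-1][j-1]+1 when the i-th and j-th values match, else max(dp[i-1][j], dp[i][j-1]).
    ·  6  4  6  6  5  4  6  3  5  4  6
 ·  0  0  0  0  0  0  0  0  0  0  0  0
 6  0  1  1  1  1  1  1  1  1  1  1  1
 4  0  1  2  2  2  2  2  2  2  2  2  2
 6  0  1  2  3  3  3  3  3  3  3  3  3
 5  0  1  2  3  3  4  4  4  4  4  4  4
 5  0  1  2  3  3  4  4  4  4  5  5  5
 5  0  1  2  3  3  4  4  4  4  5  5  5
 6  0  1  2  3  4  4  4  5  5  5  5  6
 3  0  1  2  3  4  4  4  5  6  6  6  6
 3  0  1  2  3  4  4  4  5  6  6  6  6
 6  0  1  2  3  4  4  4  5  6  6  6  7
dp[10][11] = 7. One LCS (by backtracking along matches): 6, 4, 6, 5, 6, 3, 6.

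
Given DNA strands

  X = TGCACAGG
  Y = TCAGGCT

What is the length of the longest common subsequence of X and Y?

Let dp[i][j] be the LCS length of the first i bases of X and the first j bases of Y. dp[i][j] = dp[i-1][j-1]+1 when the i-th and j-th bases match, else max(dp[i-1][j], dp[i][j-1]).
    ·  T  C  A  G  G  C  T
 ·  0  0  0  0  0  0  0  0
 T  0  1  1  1  1  1  1  1
 G  0  1  1  1  2  2  2  2
 C  0  1  2  2  2  2  3  3
 A  0  1  2  3  3  3  3  3
 C  0  1  2  3  3  3  4  4
 A  0  1  2  3  3  3  4  4
 G  0  1  2  3  4  4  4  4
 G  0  1  2  3  4  5  5  5
dp[8][7] = 5. One LCS (by backtracking along matches): TCAGG.

5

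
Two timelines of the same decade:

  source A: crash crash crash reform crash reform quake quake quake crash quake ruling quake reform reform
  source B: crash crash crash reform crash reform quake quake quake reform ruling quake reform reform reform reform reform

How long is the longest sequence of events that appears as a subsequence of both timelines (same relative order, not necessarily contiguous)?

13

Match crash at source A[1]=source B[1], then crash at source A[2]=source B[2], then crash at source A[3]=source B[3], then reform at source A[4]=source B[4], then crash at source A[5]=source B[5], then reform at source A[6]=source B[6], then quake at source A[7]=source B[7], then quake at source A[8]=source B[8], then quake at source A[9]=source B[9], then ruling at source A[12]=source B[11], then quake at source A[13]=source B[12], then reform at source A[14]=source B[16], then reform at source A[15]=source B[17] — 13 events in the same relative order in both. Since dp[15][17] = 13, nothing longer is possible.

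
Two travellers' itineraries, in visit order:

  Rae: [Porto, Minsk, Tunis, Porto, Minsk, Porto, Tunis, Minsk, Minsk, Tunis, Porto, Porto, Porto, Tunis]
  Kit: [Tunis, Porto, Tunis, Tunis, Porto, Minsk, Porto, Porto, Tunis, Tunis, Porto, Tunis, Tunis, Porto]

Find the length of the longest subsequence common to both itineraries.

9

Pick Porto (Rae #1, Kit #2) → Tunis (Rae #3, Kit #4) → Porto (Rae #4, Kit #5) → Minsk (Rae #5, Kit #6) → Porto (Rae #6, Kit #8) → Tunis (Rae #7, Kit #9) → Tunis (Rae #10, Kit #10) → Porto (Rae #11, Kit #11) → Porto (Rae #13, Kit #14); all 9 stops appear in both, in order. Since dp[14][14] = 9, nothing longer is possible.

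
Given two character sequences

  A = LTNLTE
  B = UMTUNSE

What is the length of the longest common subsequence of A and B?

3

One common subsequence of length 3: T (A #2, B #3) → N (A #3, B #5) → E (A #6, B #7). The LCS DP gives dp[6][7] = 3, so this is optimal.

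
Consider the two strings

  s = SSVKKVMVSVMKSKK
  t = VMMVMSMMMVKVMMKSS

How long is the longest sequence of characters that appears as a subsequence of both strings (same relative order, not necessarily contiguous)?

Match S at s[1]=t[6], V at s[3]=t[10], K at s[5]=t[11], V at s[6]=t[12], M at s[7]=t[13], M at s[11]=t[14], K at s[12]=t[15], S at s[13]=t[17] — 8 characters in the same relative order in both. dp[15][17] = 8 confirms this is the maximum.

8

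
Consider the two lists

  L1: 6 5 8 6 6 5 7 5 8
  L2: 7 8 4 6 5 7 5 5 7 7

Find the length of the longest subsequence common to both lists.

5

Match 8 (L1 #3, L2 #2), then 6 (L1 #5, L2 #4), then 5 (L1 #6, L2 #5), then 7 (L1 #7, L2 #6), then 5 (L1 #8, L2 #8) — 5 values in the same relative order in both. Since dp[9][10] = 5, nothing longer is possible.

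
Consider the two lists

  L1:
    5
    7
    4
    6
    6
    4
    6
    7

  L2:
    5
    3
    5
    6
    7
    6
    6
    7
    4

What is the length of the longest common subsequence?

5

Taking 5 at L1[1]=L2[3], 7 at L1[2]=L2[5], 6 at L1[4]=L2[6], 6 at L1[5]=L2[7], 4 at L1[6]=L2[9] gives a common subsequence of length 5, and the DP table's final entry dp[8][9] is also 5, so no common subsequence is longer.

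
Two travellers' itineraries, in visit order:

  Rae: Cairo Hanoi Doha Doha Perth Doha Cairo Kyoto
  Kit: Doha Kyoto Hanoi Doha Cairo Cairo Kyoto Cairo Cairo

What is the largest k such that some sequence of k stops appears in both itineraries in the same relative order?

4

Taking Hanoi at Rae[2]=Kit[3] → Doha at Rae[3]=Kit[4] → Cairo at Rae[7]=Kit[6] → Kyoto at Rae[8]=Kit[7] gives a common subsequence of length 4, and the DP table's final entry dp[8][9] is also 4, so no common subsequence is longer.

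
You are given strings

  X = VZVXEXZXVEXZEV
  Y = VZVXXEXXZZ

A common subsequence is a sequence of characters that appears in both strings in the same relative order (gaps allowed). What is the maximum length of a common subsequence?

8

Pick V (X #1, Y #1); then Z (X #2, Y #2); then V (X #3, Y #3); then X (X #4, Y #5); then E (X #5, Y #6); then X (X #6, Y #8); then Z (X #7, Y #9); then Z (X #12, Y #10); all 8 characters appear in both, in order. The LCS DP gives dp[14][10] = 8, so this is optimal.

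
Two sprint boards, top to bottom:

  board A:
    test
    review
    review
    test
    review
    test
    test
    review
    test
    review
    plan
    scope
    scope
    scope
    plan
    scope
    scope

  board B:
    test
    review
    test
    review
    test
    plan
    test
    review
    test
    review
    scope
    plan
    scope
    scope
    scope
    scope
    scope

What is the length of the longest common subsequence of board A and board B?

Match test (board A #1, board B #1), then review (board A #3, board B #2), then test (board A #4, board B #3), then review (board A #5, board B #4), then test (board A #6, board B #5), then test (board A #7, board B #7), then review (board A #8, board B #8), then test (board A #9, board B #9), then review (board A #10, board B #10), then plan (board A #11, board B #12), then scope (board A #12, board B #13), then scope (board A #13, board B #14), then scope (board A #14, board B #15), then scope (board A #16, board B #16), then scope (board A #17, board B #17) — 15 tasks in the same relative order in both. dp[17][17] = 15 confirms this is the maximum.

15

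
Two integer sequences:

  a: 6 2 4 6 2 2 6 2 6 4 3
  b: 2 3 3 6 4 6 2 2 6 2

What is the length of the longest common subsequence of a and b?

Pick 6 at a[1]=b[4], then 4 at a[3]=b[5], then 6 at a[4]=b[6], then 2 at a[5]=b[7], then 2 at a[6]=b[8], then 6 at a[7]=b[9], then 2 at a[8]=b[10]; all 7 values appear in both, in order. dp[11][10] = 7 confirms this is the maximum.

7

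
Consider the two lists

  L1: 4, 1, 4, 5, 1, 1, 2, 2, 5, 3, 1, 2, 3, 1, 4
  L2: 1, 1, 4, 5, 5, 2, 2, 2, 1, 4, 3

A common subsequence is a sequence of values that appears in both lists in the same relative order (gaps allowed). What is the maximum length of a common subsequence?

Pick 1 [2,2], 4 [3,3], 5 [4,5], 2 [7,6], 2 [8,7], 2 [12,8], 1 [14,9], 4 [15,10]; all 8 values appear in both, in order, and the DP table's final entry dp[15][11] is also 8, so no common subsequence is longer.

8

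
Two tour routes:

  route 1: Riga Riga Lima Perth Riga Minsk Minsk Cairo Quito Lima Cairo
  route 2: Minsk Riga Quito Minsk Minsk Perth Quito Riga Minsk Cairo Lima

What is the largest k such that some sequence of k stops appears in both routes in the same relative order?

6

Match Riga (route 1 #1, route 2 #2), then Perth (route 1 #4, route 2 #6), then Riga (route 1 #5, route 2 #8), then Minsk (route 1 #7, route 2 #9), then Cairo (route 1 #8, route 2 #10), then Lima (route 1 #10, route 2 #11) — 6 stops in the same relative order in both. The LCS DP gives dp[11][11] = 6, so this is optimal.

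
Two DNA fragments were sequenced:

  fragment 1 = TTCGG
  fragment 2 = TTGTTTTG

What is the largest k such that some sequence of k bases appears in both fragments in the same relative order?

4

Match T (fragment 1 #1, fragment 2 #1), then T (fragment 1 #2, fragment 2 #2), then G (fragment 1 #4, fragment 2 #3), then G (fragment 1 #5, fragment 2 #8) — 4 bases in the same relative order in both. Since dp[5][8] = 4, nothing longer is possible.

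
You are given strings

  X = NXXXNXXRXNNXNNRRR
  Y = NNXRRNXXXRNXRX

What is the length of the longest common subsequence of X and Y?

Pick N (X #1, Y #2) → X (X #2, Y #3) → X (X #4, Y #7) → X (X #6, Y #8) → X (X #7, Y #9) → R (X #8, Y #10) → N (X #11, Y #11) → X (X #12, Y #12) → R (X #15, Y #13); all 9 characters appear in both, in order, and the DP table's final entry dp[17][14] is also 9, so no common subsequence is longer.

9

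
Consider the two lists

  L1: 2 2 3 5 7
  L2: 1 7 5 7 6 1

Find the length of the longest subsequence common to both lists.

Match 5 at L1[4]=L2[3], 7 at L1[5]=L2[4] — 2 values in the same relative order in both. dp[5][6] = 2 confirms this is the maximum.

2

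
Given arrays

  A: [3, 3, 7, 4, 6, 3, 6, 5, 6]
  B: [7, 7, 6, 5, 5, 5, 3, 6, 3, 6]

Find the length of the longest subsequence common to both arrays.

Let dp[i][j] be the LCS length of the first i values of A and the first j values of B. dp[i][j] = dp[i-1][j-1]+1 when the i-th and j-th values match, else max(dp[i-1][j], dp[i][j-1]).
    ·  7  7  6  5  5  5  3  6  3  6
 ·  0  0  0  0  0  0  0  0  0  0  0
 3  0  0  0  0  0  0  0  1  1  1  1
 3  0  0  0  0  0  0  0  1  1  2  2
 7  0  1  1  1  1  1  1  1  1  2  2
 4  0  1  1  1  1  1  1  1  1  2  2
 6  0  1  1  2  2  2  2  2  2  2  3
 3  0  1  1  2  2  2  2  3  3  3  3
 6  0  1  1  2  2  2  2  3  4  4  4
 5  0  1  1  2  3  3  3  3  4  4  4
 6  0  1  1  2  3  3  3  3  4  4  5
dp[9][10] = 5. One LCS (by backtracking along matches): 7, 6, 3, 6, 6.

5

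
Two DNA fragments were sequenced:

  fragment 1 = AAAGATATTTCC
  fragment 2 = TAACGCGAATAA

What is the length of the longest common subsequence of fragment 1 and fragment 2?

One common subsequence of length 6: A (fragment 1 #1, fragment 2 #2), then A (fragment 1 #2, fragment 2 #3), then A (fragment 1 #3, fragment 2 #8), then A (fragment 1 #5, fragment 2 #9), then T (fragment 1 #6, fragment 2 #10), then A (fragment 1 #7, fragment 2 #12). The LCS DP gives dp[12][12] = 6, so this is optimal.

6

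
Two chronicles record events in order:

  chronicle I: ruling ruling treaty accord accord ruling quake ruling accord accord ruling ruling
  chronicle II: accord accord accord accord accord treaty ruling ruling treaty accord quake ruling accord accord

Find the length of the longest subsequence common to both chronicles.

Pick ruling at chronicle I[1]=chronicle II[7] → ruling at chronicle I[2]=chronicle II[8] → treaty at chronicle I[3]=chronicle II[9] → accord at chronicle I[5]=chronicle II[10] → quake at chronicle I[7]=chronicle II[11] → ruling at chronicle I[8]=chronicle II[12] → accord at chronicle I[9]=chronicle II[13] → accord at chronicle I[10]=chronicle II[14]; all 8 events appear in both, in order. The LCS DP gives dp[12][14] = 8, so this is optimal.

8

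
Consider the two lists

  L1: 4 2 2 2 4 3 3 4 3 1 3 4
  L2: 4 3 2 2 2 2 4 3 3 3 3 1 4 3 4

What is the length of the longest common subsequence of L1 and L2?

11

Taking 4 (L1 #1, L2 #1), then 2 (L1 #2, L2 #4), then 2 (L1 #3, L2 #5), then 2 (L1 #4, L2 #6), then 4 (L1 #5, L2 #7), then 3 (L1 #6, L2 #9), then 3 (L1 #7, L2 #10), then 3 (L1 #9, L2 #11), then 1 (L1 #10, L2 #12), then 3 (L1 #11, L2 #14), then 4 (L1 #12, L2 #15) gives a common subsequence of length 11. dp[12][15] = 11 confirms this is the maximum.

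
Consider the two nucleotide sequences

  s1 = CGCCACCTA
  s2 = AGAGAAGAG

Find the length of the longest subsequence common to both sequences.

3

Match G (s1 #2, s2 #4), A (s1 #5, s2 #6), A (s1 #9, s2 #8) — 3 bases in the same relative order in both, and the DP table's final entry dp[9][9] is also 3, so no common subsequence is longer.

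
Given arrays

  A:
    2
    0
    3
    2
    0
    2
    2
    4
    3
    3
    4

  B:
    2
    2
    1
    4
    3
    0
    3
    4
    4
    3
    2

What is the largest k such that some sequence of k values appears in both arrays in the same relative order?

6

Let dp[i][j] be the LCS length of the first i values of A and the first j values of B. dp[i][j] = dp[i-1][j-1]+1 when the i-th and j-th values match, else max(dp[i-1][j], dp[i][j-1]).
    ·  2  2  1  4  3  0  3  4  4  3  2
 ·  0  0  0  0  0  0  0  0  0  0  0  0
 2  0  1  1  1  1  1  1  1  1  1  1  1
 0  0  1  1  1  1  1  2  2  2  2  2  2
 3  0  1  1  1  1  2  2  3  3  3  3  3
 2  0  1  2  2  2  2  2  3  3  3  3  4
 0  0  1  2  2  2  2  3  3  3  3  3  4
 2  0  1  2  2  2  2  3  3  3  3  3  4
 2  0  1  2  2  2  2  3  3  3  3  3  4
 4  0  1  2  2  3  3  3  3  4  4  4  4
 3  0  1  2  2  3  4  4  4  4  4  5  5
 3  0  1  2  2  3  4  4  5  5  5  5  5
 4  0  1  2  2  3  4  4  5  6  6  6  6
dp[11][11] = 6. One LCS (by backtracking along matches): 2, 2, 4, 3, 3, 4.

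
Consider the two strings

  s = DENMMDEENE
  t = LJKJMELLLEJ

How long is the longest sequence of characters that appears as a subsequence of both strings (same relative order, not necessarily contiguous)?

3

Let dp[i][j] be the LCS length of the first i characters of s and the first j characters of t. dp[i][j] = dp[i-1][j-1]+1 when the i-th and j-th characters match, else max(dp[i-1][j], dp[i][j-1]).
    ·  L  J  K  J  M  E  L  L  L  E  J
 ·  0  0  0  0  0  0  0  0  0  0  0  0
 D  0  0  0  0  0  0  0  0  0  0  0  0
 E  0  0  0  0  0  0  1  1  1  1  1  1
 N  0  0  0  0  0  0  1  1  1  1  1  1
 M  0  0  0  0  0  1  1  1  1  1  1  1
 M  0  0  0  0  0  1  1  1  1  1  1  1
 D  0  0  0  0  0  1  1  1  1  1  1  1
 E  0  0  0  0  0  1  2  2  2  2  2  2
 E  0  0  0  0  0  1  2  2  2  2  3  3
 N  0  0  0  0  0  1  2  2  2  2  3  3
 E  0  0  0  0  0  1  2  2  2  2  3  3
dp[10][11] = 3. One LCS (by backtracking along matches): MEE.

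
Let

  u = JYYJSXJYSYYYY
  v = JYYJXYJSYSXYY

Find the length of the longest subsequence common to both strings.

Pick J [1,1] → Y [2,2] → Y [3,3] → J [4,4] → X [6,5] → J [7,7] → Y [8,9] → S [9,10] → Y [12,12] → Y [13,13]; all 10 characters appear in both, in order. Since dp[13][13] = 10, nothing longer is possible.

10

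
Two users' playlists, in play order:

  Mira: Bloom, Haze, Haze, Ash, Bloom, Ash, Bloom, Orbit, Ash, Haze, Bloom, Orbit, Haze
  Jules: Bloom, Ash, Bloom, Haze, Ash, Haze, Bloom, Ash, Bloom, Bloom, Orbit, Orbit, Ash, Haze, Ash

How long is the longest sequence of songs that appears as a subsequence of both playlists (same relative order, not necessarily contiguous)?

9

Pick Bloom at Mira[1]=Jules[3], Haze at Mira[2]=Jules[4], Haze at Mira[3]=Jules[6], Ash at Mira[4]=Jules[8], Bloom at Mira[5]=Jules[9], Bloom at Mira[7]=Jules[10], Orbit at Mira[8]=Jules[12], Ash at Mira[9]=Jules[13], Haze at Mira[10]=Jules[14]; all 9 songs appear in both, in order. Since dp[13][15] = 9, nothing longer is possible.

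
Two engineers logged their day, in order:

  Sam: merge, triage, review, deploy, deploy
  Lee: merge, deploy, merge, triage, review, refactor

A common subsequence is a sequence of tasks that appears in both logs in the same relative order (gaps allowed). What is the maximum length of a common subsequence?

Pick merge at Sam[1]=Lee[3], triage at Sam[2]=Lee[4], review at Sam[3]=Lee[5]; all 3 tasks appear in both, in order. dp[5][6] = 3 confirms this is the maximum.

3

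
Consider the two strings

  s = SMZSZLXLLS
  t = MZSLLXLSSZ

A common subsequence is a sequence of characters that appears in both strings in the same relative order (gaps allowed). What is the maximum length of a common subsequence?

7

Let dp[i][j] be the LCS length of the first i characters of s and the first j characters of t. dp[i][j] = dp[i-1][j-1]+1 when the i-th and j-th characters match, else max(dp[i-1][j], dp[i][j-1]).
    ·  M  Z  S  L  L  X  L  S  S  Z
 ·  0  0  0  0  0  0  0  0  0  0  0
 S  0  0  0  1  1  1  1  1  1  1  1
 M  0  1  1  1  1  1  1  1  1  1  1
 Z  0  1  2  2  2  2  2  2  2  2  2
 S  0  1  2  3  3  3  3  3  3  3  3
 Z  0  1  2  3  3  3  3  3  3  3  4
 L  0  1  2  3  4  4  4  4  4  4  4
 X  0  1  2  3  4  4  5  5  5  5  5
 L  0  1  2  3  4  5  5  6  6  6  6
 L  0  1  2  3  4  5  5  6  6  6  6
 S  0  1  2  3  4  5  5  6  7  7  7
dp[10][10] = 7. One LCS (by backtracking along matches): MZSLXLS.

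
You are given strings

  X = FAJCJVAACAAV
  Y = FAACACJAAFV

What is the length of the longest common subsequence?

8

Pick F (X #1, Y #1), then A (X #2, Y #3), then C (X #4, Y #4), then A (X #8, Y #5), then C (X #9, Y #6), then A (X #10, Y #8), then A (X #11, Y #9), then V (X #12, Y #11); all 8 characters appear in both, in order. Since dp[12][11] = 8, nothing longer is possible.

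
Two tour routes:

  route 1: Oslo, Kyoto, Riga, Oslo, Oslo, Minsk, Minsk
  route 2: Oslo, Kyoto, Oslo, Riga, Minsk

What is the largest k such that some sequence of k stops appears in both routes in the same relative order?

4

Match Oslo [1,1]; then Kyoto [2,2]; then Riga [3,4]; then Minsk [7,5] — 4 stops in the same relative order in both, and the DP table's final entry dp[7][5] is also 4, so no common subsequence is longer.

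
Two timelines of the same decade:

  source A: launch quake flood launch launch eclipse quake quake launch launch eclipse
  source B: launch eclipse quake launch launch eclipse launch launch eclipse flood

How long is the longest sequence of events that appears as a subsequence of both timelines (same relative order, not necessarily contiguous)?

8

Pick launch at source A[1]=source B[1] → quake at source A[2]=source B[3] → launch at source A[4]=source B[4] → launch at source A[5]=source B[5] → eclipse at source A[6]=source B[6] → launch at source A[9]=source B[7] → launch at source A[10]=source B[8] → eclipse at source A[11]=source B[9]; all 8 events appear in both, in order. Since dp[11][10] = 8, nothing longer is possible.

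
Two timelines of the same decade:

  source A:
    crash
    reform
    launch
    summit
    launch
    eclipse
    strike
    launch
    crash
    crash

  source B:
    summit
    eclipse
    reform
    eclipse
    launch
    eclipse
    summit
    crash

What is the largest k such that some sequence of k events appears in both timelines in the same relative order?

4

Pick reform (source A #2, source B #3); then launch (source A #3, source B #5); then summit (source A #4, source B #7); then crash (source A #10, source B #8); all 4 events appear in both, in order. The LCS DP gives dp[10][8] = 4, so this is optimal.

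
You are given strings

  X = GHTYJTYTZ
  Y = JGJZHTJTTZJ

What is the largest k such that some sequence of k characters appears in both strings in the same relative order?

7

Let dp[i][j] be the LCS length of the first i characters of X and the first j characters of Y. dp[i][j] = dp[i-1][j-1]+1 when the i-th and j-th characters match, else max(dp[i-1][j], dp[i][j-1]).
    ·  J  G  J  Z  H  T  J  T  T  Z  J
 ·  0  0  0  0  0  0  0  0  0  0  0  0
 G  0  0  1  1  1  1  1  1  1  1  1  1
 H  0  0  1  1  1  2  2  2  2  2  2  2
 T  0  0  1  1  1  2  3  3  3  3  3  3
 Y  0  0  1  1  1  2  3  3  3  3  3  3
 J  0  1  1  2  2  2  3  4  4  4  4  4
 T  0  1  1  2  2  2  3  4  5  5  5  5
 Y  0  1  1  2  2  2  3  4  5  5  5  5
 T  0  1  1  2  2  2  3  4  5  6  6  6
 Z  0  1  1  2  3  3  3  4  5  6  7  7
dp[9][11] = 7. One LCS (by backtracking along matches): GHTJTTZ.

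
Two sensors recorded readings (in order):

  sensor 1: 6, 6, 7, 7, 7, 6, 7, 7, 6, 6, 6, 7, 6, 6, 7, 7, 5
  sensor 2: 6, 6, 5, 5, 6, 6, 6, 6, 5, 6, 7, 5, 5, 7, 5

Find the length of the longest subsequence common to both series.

Pick 6 [1,1] → 6 [2,2] → 6 [6,5] → 6 [9,6] → 6 [10,7] → 6 [11,8] → 6 [14,10] → 7 [15,11] → 7 [16,14] → 5 [17,15]; all 10 values appear in both, in order. The LCS DP gives dp[17][15] = 10, so this is optimal.

10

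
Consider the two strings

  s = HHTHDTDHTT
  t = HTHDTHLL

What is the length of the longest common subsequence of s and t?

One common subsequence of length 6: H at s[2]=t[1], T at s[3]=t[2], H at s[4]=t[3], D at s[5]=t[4], T at s[6]=t[5], H at s[8]=t[6], and the DP table's final entry dp[10][8] is also 6, so no common subsequence is longer.

6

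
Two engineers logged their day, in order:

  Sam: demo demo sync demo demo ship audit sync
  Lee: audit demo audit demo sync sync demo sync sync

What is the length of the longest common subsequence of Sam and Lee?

One common subsequence of length 5: demo [1,2], then demo [2,4], then sync [3,6], then demo [4,7], then sync [8,9]. Since dp[8][9] = 5, nothing longer is possible.

5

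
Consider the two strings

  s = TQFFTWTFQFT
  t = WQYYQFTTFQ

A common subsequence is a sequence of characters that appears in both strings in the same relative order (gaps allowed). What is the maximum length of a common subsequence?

Let dp[i][j] be the LCS length of the first i characters of s and the first j characters of t. dp[i][j] = dp[i-1][j-1]+1 when the i-th and j-th characters match, else max(dp[i-1][j], dp[i][j-1]).
    ·  W  Q  Y  Y  Q  F  T  T  F  Q
 ·  0  0  0  0  0  0  0  0  0  0  0
 T  0  0  0  0  0  0  0  1  1  1  1
 Q  0  0  1  1  1  1  1  1  1  1  2
 F  0  0  1  1  1  1  2  2  2  2  2
 F  0  0  1  1  1  1  2  2  2  3  3
 T  0  0  1  1  1  1  2  3  3  3  3
 W  0  1  1  1  1  1  2  3  3  3  3
 T  0  1  1  1  1  1  2  3  4  4  4
 F  0  1  1  1  1  1  2  3  4  5  5
 Q  0  1  2  2  2  2  2  3  4  5  6
 F  0  1  2  2  2  2  3  3  4  5  6
 T  0  1  2  2  2  2  3  4  4  5  6
dp[11][10] = 6. One LCS (by backtracking along matches): QFTTFQ.

6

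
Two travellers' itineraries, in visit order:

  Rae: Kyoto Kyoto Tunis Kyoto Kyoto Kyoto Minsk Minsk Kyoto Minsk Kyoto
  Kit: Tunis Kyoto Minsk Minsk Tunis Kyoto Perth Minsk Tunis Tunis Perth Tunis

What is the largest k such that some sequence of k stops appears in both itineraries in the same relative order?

Match Tunis [3,1] → Kyoto [6,2] → Minsk [7,3] → Minsk [8,4] → Kyoto [9,6] → Minsk [10,8] — 6 stops in the same relative order in both. The LCS DP gives dp[11][12] = 6, so this is optimal.

6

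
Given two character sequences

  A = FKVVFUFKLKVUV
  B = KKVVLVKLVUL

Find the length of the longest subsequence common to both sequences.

Taking K (A #2, B #2); then V (A #3, B #4); then V (A #4, B #6); then K (A #8, B #7); then L (A #9, B #8); then V (A #11, B #9); then U (A #12, B #10) gives a common subsequence of length 7, and the DP table's final entry dp[13][11] is also 7, so no common subsequence is longer.

7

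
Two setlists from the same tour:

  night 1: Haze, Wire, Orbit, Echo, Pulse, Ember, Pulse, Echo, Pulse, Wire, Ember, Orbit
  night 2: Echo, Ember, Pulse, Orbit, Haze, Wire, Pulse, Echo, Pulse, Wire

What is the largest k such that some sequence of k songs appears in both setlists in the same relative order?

Match Haze at night 1[1]=night 2[5] → Wire at night 1[2]=night 2[6] → Pulse at night 1[7]=night 2[7] → Echo at night 1[8]=night 2[8] → Pulse at night 1[9]=night 2[9] → Wire at night 1[10]=night 2[10] — 6 songs in the same relative order in both, and the DP table's final entry dp[12][10] is also 6, so no common subsequence is longer.

6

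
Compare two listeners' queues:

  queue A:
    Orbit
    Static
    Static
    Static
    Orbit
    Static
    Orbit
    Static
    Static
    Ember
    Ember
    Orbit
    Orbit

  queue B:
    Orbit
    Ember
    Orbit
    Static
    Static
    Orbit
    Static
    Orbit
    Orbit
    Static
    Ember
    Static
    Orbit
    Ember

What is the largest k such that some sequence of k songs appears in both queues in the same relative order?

9

Pick Orbit (queue A #1, queue B #3); then Static (queue A #2, queue B #4); then Static (queue A #3, queue B #5); then Static (queue A #4, queue B #7); then Orbit (queue A #5, queue B #8); then Orbit (queue A #7, queue B #9); then Static (queue A #8, queue B #10); then Static (queue A #9, queue B #12); then Ember (queue A #11, queue B #14); all 9 songs appear in both, in order. Since dp[13][14] = 9, nothing longer is possible.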